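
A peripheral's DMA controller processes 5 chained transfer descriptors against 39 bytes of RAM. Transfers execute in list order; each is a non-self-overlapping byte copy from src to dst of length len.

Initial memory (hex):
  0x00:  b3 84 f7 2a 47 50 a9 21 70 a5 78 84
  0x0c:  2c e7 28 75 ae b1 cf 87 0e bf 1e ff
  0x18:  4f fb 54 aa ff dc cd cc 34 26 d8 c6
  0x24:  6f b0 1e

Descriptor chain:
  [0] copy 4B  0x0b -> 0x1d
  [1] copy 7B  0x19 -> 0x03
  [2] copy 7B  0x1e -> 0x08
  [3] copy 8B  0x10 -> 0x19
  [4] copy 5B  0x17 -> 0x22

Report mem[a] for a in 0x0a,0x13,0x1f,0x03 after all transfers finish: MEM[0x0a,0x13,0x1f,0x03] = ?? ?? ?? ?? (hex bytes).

#0 dst[0x1d+4] := {0x84,0x2c,0xe7,0x28}
#1 dst[0x03+7] := {0xfb,0x54,0xaa,0xff,0x84,0x2c,0xe7}
#2 dst[0x08+7] := {0x2c,0xe7,0x28,0x26,0xd8,0xc6,0x6f}
#3 dst[0x19+8] := {0xae,0xb1,0xcf,0x87,0x0e,0xbf,0x1e,0xff}
#4 dst[0x22+5] := {0xff,0x4f,0xae,0xb1,0xcf}
query mem[0x0a]=0x28, mem[0x13]=0x87, mem[0x1f]=0x1e, mem[0x03]=0xfb

MEM[0x0a,0x13,0x1f,0x03] = 28 87 1e fb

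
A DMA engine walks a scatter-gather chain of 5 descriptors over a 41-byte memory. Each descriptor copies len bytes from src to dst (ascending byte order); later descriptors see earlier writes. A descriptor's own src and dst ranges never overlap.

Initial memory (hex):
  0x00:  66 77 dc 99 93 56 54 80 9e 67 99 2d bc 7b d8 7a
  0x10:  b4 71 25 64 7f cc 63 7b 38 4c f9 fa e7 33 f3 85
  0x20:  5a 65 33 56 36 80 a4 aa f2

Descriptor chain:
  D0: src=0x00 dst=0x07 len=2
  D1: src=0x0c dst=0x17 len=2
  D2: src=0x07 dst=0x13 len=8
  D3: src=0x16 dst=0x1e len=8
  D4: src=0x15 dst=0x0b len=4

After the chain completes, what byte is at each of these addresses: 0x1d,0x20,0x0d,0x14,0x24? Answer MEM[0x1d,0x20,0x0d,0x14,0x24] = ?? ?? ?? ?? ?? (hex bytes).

MEM[0x1d,0x20,0x0d,0x14,0x24] = 33 bc 2d 77 e7

[0] 0x00->0x07 len=2 : 66 77
[1] 0x0c->0x17 len=2 : bc 7b
[2] 0x07->0x13 len=8 : 66 77 67 99 2d bc 7b d8
[3] 0x16->0x1e len=8 : 99 2d bc 7b d8 fa e7 33
[4] 0x15->0x0b len=4 : 67 99 2d bc
query mem[0x1d]=0x33, mem[0x20]=0xbc, mem[0x0d]=0x2d, mem[0x14]=0x77, mem[0x24]=0xe7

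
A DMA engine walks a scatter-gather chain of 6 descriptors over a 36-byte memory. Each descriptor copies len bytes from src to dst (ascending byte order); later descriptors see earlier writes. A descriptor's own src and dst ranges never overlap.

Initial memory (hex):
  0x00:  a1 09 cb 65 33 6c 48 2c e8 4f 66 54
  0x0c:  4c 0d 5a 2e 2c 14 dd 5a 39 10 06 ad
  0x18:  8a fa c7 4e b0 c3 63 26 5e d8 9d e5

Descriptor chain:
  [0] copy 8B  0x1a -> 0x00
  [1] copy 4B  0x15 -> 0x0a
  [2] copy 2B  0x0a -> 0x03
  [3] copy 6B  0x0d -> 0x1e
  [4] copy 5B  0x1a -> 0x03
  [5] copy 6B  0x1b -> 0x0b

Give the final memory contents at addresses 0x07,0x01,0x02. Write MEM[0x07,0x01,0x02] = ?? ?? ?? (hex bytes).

MEM[0x07,0x01,0x02] = 8a 4e b0

D0: mem[0x00..0x07] <- [c7 4e b0 c3 63 26 5e d8]
D1: mem[0x0a..0x0d] <- [10 06 ad 8a]
D2: mem[0x03..0x04] <- [10 06]
D3: mem[0x1e..0x23] <- [8a 5a 2e 2c 14 dd]
D4: mem[0x03..0x07] <- [c7 4e b0 c3 8a]
D5: mem[0x0b..0x10] <- [4e b0 c3 8a 5a 2e]
query mem[0x07]=0x8a, mem[0x01]=0x4e, mem[0x02]=0xb0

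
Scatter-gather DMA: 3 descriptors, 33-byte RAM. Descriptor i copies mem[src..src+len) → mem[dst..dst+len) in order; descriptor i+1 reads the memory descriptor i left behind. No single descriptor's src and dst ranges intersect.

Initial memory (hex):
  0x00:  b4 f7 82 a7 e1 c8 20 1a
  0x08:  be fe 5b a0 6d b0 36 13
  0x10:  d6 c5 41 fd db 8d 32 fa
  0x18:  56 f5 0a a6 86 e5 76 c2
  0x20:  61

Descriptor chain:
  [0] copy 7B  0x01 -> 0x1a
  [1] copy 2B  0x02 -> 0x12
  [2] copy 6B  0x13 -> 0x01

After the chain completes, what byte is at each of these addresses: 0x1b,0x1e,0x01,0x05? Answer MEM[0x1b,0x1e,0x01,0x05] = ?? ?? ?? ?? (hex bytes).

  after D0: wrote 7B at 0x1a = f782a7e1c8201a
  after D1: wrote 2B at 0x12 = 82a7
  after D2: wrote 6B at 0x01 = a7db8d32fa56
query mem[0x1b]=0x82, mem[0x1e]=0xc8, mem[0x01]=0xa7, mem[0x05]=0xfa

MEM[0x1b,0x1e,0x01,0x05] = 82 c8 a7 fa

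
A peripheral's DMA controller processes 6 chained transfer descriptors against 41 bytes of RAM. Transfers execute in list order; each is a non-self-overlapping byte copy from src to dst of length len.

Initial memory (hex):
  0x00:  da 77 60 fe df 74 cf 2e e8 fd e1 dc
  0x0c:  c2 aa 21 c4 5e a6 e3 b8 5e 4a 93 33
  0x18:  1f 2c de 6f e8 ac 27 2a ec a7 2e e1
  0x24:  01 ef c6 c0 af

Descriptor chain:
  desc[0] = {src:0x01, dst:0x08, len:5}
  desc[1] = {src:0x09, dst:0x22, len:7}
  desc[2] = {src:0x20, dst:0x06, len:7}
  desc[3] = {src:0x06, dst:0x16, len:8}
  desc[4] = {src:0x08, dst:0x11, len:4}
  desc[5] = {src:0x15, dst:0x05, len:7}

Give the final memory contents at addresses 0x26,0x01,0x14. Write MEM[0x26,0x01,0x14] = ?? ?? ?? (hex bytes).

[0] 0x01->0x08 len=5 : 77 60 fe df 74
[1] 0x09->0x22 len=7 : 60 fe df 74 aa 21 c4
[2] 0x20->0x06 len=7 : ec a7 60 fe df 74 aa
[3] 0x06->0x16 len=8 : ec a7 60 fe df 74 aa aa
[4] 0x08->0x11 len=4 : 60 fe df 74
[5] 0x15->0x05 len=7 : 4a ec a7 60 fe df 74
query mem[0x26]=0xaa, mem[0x01]=0x77, mem[0x14]=0x74

MEM[0x26,0x01,0x14] = aa 77 74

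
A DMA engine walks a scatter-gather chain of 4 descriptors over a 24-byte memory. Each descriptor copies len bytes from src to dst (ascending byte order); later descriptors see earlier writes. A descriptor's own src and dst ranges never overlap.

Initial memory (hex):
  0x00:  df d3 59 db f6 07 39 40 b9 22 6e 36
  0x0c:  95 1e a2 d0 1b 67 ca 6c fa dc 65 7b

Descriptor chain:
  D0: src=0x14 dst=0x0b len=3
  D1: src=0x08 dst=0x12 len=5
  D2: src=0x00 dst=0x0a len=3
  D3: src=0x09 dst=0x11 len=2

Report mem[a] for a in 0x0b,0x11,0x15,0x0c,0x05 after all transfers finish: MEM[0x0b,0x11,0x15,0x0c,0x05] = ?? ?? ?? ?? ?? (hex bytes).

MEM[0x0b,0x11,0x15,0x0c,0x05] = d3 22 fa 59 07

  after D0: wrote 3B at 0x0b = fadc65
  after D1: wrote 5B at 0x12 = b9226efadc
  after D2: wrote 3B at 0x0a = dfd359
  after D3: wrote 2B at 0x11 = 22df
query mem[0x0b]=0xd3, mem[0x11]=0x22, mem[0x15]=0xfa, mem[0x0c]=0x59, mem[0x05]=0x07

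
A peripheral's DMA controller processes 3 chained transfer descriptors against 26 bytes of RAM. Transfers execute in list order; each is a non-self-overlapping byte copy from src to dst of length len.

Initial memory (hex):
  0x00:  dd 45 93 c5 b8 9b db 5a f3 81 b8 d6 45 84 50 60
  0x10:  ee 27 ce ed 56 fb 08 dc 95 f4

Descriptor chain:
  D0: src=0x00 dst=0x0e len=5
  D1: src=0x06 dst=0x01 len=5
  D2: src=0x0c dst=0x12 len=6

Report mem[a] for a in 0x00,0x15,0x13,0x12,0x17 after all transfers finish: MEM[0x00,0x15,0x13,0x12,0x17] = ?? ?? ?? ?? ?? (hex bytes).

D0: mem[0x0e..0x12] <- [dd 45 93 c5 b8]
D1: mem[0x01..0x05] <- [db 5a f3 81 b8]
D2: mem[0x12..0x17] <- [45 84 dd 45 93 c5]
query mem[0x00]=0xdd, mem[0x15]=0x45, mem[0x13]=0x84, mem[0x12]=0x45, mem[0x17]=0xc5

MEM[0x00,0x15,0x13,0x12,0x17] = dd 45 84 45 c5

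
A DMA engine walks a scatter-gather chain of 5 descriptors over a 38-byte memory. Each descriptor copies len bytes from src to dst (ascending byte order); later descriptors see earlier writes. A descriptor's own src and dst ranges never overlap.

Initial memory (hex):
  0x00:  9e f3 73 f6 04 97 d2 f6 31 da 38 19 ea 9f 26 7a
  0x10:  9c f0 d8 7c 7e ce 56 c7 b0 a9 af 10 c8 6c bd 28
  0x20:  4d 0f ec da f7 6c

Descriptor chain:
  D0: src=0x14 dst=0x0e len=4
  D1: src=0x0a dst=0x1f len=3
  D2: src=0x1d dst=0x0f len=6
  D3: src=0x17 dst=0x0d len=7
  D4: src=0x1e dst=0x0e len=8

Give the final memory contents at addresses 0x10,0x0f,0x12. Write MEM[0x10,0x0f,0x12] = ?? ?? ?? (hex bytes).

#0 dst[0x0e+4] := {0x7e,0xce,0x56,0xc7}
#1 dst[0x1f+3] := {0x38,0x19,0xea}
#2 dst[0x0f+6] := {0x6c,0xbd,0x38,0x19,0xea,0xec}
#3 dst[0x0d+7] := {0xc7,0xb0,0xa9,0xaf,0x10,0xc8,0x6c}
#4 dst[0x0e+8] := {0xbd,0x38,0x19,0xea,0xec,0xda,0xf7,0x6c}
query mem[0x10]=0x19, mem[0x0f]=0x38, mem[0x12]=0xec

MEM[0x10,0x0f,0x12] = 19 38 ec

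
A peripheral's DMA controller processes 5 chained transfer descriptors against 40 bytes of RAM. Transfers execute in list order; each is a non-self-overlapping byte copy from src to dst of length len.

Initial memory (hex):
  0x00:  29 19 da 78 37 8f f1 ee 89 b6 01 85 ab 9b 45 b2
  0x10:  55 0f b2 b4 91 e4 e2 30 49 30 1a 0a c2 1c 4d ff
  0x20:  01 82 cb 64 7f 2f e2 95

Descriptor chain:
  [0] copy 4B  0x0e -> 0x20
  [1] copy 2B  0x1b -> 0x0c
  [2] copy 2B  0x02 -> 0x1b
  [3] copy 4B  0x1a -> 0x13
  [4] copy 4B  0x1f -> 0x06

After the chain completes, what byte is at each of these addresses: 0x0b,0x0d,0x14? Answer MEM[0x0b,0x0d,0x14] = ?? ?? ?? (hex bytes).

MEM[0x0b,0x0d,0x14] = 85 c2 da

#0 dst[0x20+4] := {0x45,0xb2,0x55,0x0f}
#1 dst[0x0c+2] := {0x0a,0xc2}
#2 dst[0x1b+2] := {0xda,0x78}
#3 dst[0x13+4] := {0x1a,0xda,0x78,0x1c}
#4 dst[0x06+4] := {0xff,0x45,0xb2,0x55}
query mem[0x0b]=0x85, mem[0x0d]=0xc2, mem[0x14]=0xda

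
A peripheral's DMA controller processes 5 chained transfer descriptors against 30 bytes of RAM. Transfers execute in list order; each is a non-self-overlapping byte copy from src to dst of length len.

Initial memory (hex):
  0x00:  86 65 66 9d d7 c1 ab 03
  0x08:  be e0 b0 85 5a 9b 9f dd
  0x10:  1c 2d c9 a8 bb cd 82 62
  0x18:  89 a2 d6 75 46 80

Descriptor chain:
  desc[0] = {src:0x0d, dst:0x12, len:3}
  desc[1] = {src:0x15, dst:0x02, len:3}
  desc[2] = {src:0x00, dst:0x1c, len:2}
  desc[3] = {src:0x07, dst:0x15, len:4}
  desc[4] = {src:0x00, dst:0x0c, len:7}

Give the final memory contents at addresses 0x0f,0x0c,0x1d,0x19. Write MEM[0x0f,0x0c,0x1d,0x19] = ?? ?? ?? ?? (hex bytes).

D0: mem[0x12..0x14] <- [9b 9f dd]
D1: mem[0x02..0x04] <- [cd 82 62]
D2: mem[0x1c..0x1d] <- [86 65]
D3: mem[0x15..0x18] <- [03 be e0 b0]
D4: mem[0x0c..0x12] <- [86 65 cd 82 62 c1 ab]
query mem[0x0f]=0x82, mem[0x0c]=0x86, mem[0x1d]=0x65, mem[0x19]=0xa2

MEM[0x0f,0x0c,0x1d,0x19] = 82 86 65 a2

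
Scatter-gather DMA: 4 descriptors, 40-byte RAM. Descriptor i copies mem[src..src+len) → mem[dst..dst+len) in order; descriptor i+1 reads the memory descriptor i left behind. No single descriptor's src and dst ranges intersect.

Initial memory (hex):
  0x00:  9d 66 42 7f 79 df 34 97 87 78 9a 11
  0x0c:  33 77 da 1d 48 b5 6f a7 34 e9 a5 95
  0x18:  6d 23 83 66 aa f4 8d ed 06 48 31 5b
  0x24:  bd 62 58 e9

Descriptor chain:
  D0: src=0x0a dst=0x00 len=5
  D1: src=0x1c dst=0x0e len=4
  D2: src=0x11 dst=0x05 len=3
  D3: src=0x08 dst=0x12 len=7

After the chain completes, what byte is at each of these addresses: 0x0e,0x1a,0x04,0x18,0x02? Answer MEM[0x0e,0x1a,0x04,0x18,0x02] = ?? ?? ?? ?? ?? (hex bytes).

MEM[0x0e,0x1a,0x04,0x18,0x02] = aa 83 da aa 33

  after D0: wrote 5B at 0x00 = 9a113377da
  after D1: wrote 4B at 0x0e = aaf48ded
  after D2: wrote 3B at 0x05 = ed6fa7
  after D3: wrote 7B at 0x12 = 87789a113377aa
query mem[0x0e]=0xaa, mem[0x1a]=0x83, mem[0x04]=0xda, mem[0x18]=0xaa, mem[0x02]=0x33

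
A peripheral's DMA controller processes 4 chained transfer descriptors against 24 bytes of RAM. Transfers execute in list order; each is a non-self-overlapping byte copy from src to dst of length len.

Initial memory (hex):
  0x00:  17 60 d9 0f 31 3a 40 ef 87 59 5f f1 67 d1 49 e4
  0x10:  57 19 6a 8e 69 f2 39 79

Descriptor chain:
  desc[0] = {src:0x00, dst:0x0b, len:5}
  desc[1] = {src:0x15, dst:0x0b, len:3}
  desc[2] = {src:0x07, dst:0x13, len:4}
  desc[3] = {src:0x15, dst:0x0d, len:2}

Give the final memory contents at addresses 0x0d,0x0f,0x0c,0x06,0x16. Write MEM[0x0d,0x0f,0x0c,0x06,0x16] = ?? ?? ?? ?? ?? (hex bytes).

D0: mem[0x0b..0x0f] <- [17 60 d9 0f 31]
D1: mem[0x0b..0x0d] <- [f2 39 79]
D2: mem[0x13..0x16] <- [ef 87 59 5f]
D3: mem[0x0d..0x0e] <- [59 5f]
query mem[0x0d]=0x59, mem[0x0f]=0x31, mem[0x0c]=0x39, mem[0x06]=0x40, mem[0x16]=0x5f

MEM[0x0d,0x0f,0x0c,0x06,0x16] = 59 31 39 40 5f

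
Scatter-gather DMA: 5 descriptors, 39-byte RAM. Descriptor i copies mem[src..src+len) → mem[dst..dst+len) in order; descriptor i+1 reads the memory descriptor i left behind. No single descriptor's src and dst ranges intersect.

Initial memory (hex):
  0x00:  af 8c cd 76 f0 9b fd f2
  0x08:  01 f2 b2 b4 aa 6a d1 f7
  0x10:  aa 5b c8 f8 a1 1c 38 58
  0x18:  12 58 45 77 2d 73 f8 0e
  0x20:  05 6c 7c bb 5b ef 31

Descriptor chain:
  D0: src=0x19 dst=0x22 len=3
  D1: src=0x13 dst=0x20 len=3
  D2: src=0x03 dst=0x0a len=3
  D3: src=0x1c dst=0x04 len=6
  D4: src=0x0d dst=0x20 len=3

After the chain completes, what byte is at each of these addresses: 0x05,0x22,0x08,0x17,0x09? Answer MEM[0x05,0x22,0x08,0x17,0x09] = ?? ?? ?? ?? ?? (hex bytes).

MEM[0x05,0x22,0x08,0x17,0x09] = 73 f7 f8 58 a1

D0: mem[0x22..0x24] <- [58 45 77]
D1: mem[0x20..0x22] <- [f8 a1 1c]
D2: mem[0x0a..0x0c] <- [76 f0 9b]
D3: mem[0x04..0x09] <- [2d 73 f8 0e f8 a1]
D4: mem[0x20..0x22] <- [6a d1 f7]
query mem[0x05]=0x73, mem[0x22]=0xf7, mem[0x08]=0xf8, mem[0x17]=0x58, mem[0x09]=0xa1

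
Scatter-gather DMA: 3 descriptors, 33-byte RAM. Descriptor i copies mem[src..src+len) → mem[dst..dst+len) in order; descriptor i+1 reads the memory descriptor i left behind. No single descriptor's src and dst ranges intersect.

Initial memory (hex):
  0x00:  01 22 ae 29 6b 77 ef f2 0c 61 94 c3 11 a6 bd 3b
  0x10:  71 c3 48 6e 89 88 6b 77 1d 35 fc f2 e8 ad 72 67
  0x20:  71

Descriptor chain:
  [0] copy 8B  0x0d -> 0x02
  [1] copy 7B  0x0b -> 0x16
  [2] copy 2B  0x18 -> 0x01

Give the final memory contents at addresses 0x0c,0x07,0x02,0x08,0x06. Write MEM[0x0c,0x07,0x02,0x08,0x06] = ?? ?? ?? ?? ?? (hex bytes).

[0] 0x0d->0x02 len=8 : a6 bd 3b 71 c3 48 6e 89
[1] 0x0b->0x16 len=7 : c3 11 a6 bd 3b 71 c3
[2] 0x18->0x01 len=2 : a6 bd
query mem[0x0c]=0x11, mem[0x07]=0x48, mem[0x02]=0xbd, mem[0x08]=0x6e, mem[0x06]=0xc3

MEM[0x0c,0x07,0x02,0x08,0x06] = 11 48 bd 6e c3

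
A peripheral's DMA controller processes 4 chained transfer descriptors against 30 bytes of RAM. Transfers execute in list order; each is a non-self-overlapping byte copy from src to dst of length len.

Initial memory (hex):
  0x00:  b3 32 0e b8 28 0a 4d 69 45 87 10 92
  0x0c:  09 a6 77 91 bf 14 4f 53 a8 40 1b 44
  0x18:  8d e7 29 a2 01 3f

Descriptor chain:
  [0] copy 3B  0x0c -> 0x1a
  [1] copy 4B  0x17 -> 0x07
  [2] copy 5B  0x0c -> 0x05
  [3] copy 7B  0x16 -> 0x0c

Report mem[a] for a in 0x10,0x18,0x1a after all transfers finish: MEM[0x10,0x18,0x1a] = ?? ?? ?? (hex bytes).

MEM[0x10,0x18,0x1a] = 09 8d 09

D0: mem[0x1a..0x1c] <- [09 a6 77]
D1: mem[0x07..0x0a] <- [44 8d e7 09]
D2: mem[0x05..0x09] <- [09 a6 77 91 bf]
D3: mem[0x0c..0x12] <- [1b 44 8d e7 09 a6 77]
query mem[0x10]=0x09, mem[0x18]=0x8d, mem[0x1a]=0x09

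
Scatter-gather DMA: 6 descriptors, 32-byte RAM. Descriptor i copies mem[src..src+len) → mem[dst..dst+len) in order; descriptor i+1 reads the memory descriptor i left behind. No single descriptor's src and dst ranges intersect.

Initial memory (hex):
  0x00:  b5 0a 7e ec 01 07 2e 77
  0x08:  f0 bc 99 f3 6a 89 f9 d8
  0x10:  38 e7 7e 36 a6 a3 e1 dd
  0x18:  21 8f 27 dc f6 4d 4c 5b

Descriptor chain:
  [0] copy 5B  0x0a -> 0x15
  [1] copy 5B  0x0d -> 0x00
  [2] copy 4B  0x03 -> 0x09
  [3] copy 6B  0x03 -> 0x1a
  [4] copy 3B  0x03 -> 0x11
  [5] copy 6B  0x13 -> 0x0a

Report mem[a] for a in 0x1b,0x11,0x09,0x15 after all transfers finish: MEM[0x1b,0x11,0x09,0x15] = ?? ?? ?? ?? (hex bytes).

  after D0: wrote 5B at 0x15 = 99f36a89f9
  after D1: wrote 5B at 0x00 = 89f9d838e7
  after D2: wrote 4B at 0x09 = 38e7072e
  after D3: wrote 6B at 0x1a = 38e7072e77f0
  after D4: wrote 3B at 0x11 = 38e707
  after D5: wrote 6B at 0x0a = 07a699f36a89
query mem[0x1b]=0xe7, mem[0x11]=0x38, mem[0x09]=0x38, mem[0x15]=0x99

MEM[0x1b,0x11,0x09,0x15] = e7 38 38 99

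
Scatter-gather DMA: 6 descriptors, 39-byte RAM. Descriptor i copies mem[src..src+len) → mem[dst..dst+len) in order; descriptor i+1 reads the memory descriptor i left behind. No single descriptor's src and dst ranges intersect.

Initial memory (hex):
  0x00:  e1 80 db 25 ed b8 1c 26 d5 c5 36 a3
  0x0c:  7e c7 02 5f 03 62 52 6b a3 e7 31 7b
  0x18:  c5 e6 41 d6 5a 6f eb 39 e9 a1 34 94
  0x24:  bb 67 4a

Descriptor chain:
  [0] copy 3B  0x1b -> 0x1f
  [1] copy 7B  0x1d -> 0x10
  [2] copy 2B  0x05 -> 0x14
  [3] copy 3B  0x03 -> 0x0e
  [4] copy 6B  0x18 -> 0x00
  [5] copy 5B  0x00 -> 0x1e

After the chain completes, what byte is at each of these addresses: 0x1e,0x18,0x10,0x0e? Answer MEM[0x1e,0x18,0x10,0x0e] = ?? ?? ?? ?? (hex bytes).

D0: mem[0x1f..0x21] <- [d6 5a 6f]
D1: mem[0x10..0x16] <- [6f eb d6 5a 6f 34 94]
D2: mem[0x14..0x15] <- [b8 1c]
D3: mem[0x0e..0x10] <- [25 ed b8]
D4: mem[0x00..0x05] <- [c5 e6 41 d6 5a 6f]
D5: mem[0x1e..0x22] <- [c5 e6 41 d6 5a]
query mem[0x1e]=0xc5, mem[0x18]=0xc5, mem[0x10]=0xb8, mem[0x0e]=0x25

MEM[0x1e,0x18,0x10,0x0e] = c5 c5 b8 25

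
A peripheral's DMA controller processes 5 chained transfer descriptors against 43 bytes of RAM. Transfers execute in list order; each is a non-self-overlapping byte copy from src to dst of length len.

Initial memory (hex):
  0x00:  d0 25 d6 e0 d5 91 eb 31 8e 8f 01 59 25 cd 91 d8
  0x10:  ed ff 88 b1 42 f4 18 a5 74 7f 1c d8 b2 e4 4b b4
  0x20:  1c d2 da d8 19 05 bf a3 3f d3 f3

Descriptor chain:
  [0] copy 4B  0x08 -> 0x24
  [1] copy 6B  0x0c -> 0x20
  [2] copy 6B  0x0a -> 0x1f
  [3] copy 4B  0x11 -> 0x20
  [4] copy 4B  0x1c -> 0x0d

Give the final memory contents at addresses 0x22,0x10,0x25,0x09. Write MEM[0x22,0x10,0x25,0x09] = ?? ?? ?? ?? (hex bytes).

D0: mem[0x24..0x27] <- [8e 8f 01 59]
D1: mem[0x20..0x25] <- [25 cd 91 d8 ed ff]
D2: mem[0x1f..0x24] <- [01 59 25 cd 91 d8]
D3: mem[0x20..0x23] <- [ff 88 b1 42]
D4: mem[0x0d..0x10] <- [b2 e4 4b 01]
query mem[0x22]=0xb1, mem[0x10]=0x01, mem[0x25]=0xff, mem[0x09]=0x8f

MEM[0x22,0x10,0x25,0x09] = b1 01 ff 8f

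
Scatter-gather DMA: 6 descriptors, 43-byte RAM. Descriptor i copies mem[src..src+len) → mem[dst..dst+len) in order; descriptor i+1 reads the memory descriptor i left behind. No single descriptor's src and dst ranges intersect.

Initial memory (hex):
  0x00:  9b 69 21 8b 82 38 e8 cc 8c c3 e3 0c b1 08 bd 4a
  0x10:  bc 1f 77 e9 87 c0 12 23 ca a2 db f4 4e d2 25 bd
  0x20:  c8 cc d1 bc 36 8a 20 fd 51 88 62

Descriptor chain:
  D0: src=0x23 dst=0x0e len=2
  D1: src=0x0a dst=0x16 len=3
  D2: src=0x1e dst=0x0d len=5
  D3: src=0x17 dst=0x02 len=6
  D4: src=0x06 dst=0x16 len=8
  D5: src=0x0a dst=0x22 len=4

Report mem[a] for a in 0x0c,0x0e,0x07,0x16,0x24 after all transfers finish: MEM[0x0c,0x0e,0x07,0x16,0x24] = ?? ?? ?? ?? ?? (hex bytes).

MEM[0x0c,0x0e,0x07,0x16,0x24] = b1 bd 4e f4 b1

  after D0: wrote 2B at 0x0e = bc36
  after D1: wrote 3B at 0x16 = e30cb1
  after D2: wrote 5B at 0x0d = 25bdc8ccd1
  after D3: wrote 6B at 0x02 = 0cb1a2dbf44e
  after D4: wrote 8B at 0x16 = f44e8cc3e30cb125
  after D5: wrote 4B at 0x22 = e30cb125
query mem[0x0c]=0xb1, mem[0x0e]=0xbd, mem[0x07]=0x4e, mem[0x16]=0xf4, mem[0x24]=0xb1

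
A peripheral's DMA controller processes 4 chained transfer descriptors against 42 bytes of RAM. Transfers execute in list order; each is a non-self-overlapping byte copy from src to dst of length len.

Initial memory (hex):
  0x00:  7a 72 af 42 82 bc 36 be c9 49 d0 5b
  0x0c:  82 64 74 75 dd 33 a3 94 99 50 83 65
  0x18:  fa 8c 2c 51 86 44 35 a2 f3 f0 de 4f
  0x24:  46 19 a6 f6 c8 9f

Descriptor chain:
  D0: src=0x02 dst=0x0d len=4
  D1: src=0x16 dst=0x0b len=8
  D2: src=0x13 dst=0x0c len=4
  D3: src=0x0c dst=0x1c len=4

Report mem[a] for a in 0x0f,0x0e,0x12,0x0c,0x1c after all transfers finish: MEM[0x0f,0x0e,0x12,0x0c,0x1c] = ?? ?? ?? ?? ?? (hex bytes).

MEM[0x0f,0x0e,0x12,0x0c,0x1c] = 83 50 44 94 94

#0 dst[0x0d+4] := {0xaf,0x42,0x82,0xbc}
#1 dst[0x0b+8] := {0x83,0x65,0xfa,0x8c,0x2c,0x51,0x86,0x44}
#2 dst[0x0c+4] := {0x94,0x99,0x50,0x83}
#3 dst[0x1c+4] := {0x94,0x99,0x50,0x83}
query mem[0x0f]=0x83, mem[0x0e]=0x50, mem[0x12]=0x44, mem[0x0c]=0x94, mem[0x1c]=0x94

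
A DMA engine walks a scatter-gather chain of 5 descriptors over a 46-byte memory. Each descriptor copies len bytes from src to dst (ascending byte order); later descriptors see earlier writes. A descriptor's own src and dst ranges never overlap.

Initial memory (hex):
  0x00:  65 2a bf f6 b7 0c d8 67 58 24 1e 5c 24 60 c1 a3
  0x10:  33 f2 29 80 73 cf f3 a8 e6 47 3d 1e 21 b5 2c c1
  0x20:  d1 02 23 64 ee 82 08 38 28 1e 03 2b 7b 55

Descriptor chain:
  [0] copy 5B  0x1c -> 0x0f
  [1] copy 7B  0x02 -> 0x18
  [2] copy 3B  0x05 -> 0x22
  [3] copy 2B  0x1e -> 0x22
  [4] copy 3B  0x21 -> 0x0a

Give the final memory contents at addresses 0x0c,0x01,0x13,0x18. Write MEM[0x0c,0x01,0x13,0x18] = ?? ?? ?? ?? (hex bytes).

D0: mem[0x0f..0x13] <- [21 b5 2c c1 d1]
D1: mem[0x18..0x1e] <- [bf f6 b7 0c d8 67 58]
D2: mem[0x22..0x24] <- [0c d8 67]
D3: mem[0x22..0x23] <- [58 c1]
D4: mem[0x0a..0x0c] <- [02 58 c1]
query mem[0x0c]=0xc1, mem[0x01]=0x2a, mem[0x13]=0xd1, mem[0x18]=0xbf

MEM[0x0c,0x01,0x13,0x18] = c1 2a d1 bf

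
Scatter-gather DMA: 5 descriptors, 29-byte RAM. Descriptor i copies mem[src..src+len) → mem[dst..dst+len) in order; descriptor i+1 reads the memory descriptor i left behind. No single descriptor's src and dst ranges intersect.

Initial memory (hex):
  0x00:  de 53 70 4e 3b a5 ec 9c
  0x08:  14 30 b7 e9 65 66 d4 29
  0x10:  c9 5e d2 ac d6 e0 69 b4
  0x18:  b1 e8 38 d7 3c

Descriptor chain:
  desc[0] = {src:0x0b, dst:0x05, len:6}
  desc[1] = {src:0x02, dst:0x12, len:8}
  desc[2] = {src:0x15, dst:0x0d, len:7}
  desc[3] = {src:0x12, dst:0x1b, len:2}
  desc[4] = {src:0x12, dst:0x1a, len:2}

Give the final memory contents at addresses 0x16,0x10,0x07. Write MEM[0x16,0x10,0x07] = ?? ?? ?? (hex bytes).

MEM[0x16,0x10,0x07] = 65 d4 66

#0 dst[0x05+6] := {0xe9,0x65,0x66,0xd4,0x29,0xc9}
#1 dst[0x12+8] := {0x70,0x4e,0x3b,0xe9,0x65,0x66,0xd4,0x29}
#2 dst[0x0d+7] := {0xe9,0x65,0x66,0xd4,0x29,0x38,0xd7}
#3 dst[0x1b+2] := {0x38,0xd7}
#4 dst[0x1a+2] := {0x38,0xd7}
query mem[0x16]=0x65, mem[0x10]=0xd4, mem[0x07]=0x66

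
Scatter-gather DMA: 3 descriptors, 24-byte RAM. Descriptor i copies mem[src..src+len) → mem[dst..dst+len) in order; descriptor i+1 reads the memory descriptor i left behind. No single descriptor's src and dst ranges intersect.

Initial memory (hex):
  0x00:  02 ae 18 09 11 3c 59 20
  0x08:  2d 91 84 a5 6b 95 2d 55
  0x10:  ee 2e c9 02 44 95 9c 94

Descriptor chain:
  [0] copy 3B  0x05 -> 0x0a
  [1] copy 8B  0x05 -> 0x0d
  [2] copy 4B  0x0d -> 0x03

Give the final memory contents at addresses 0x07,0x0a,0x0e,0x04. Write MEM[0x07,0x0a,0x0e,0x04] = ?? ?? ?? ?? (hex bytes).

[0] 0x05->0x0a len=3 : 3c 59 20
[1] 0x05->0x0d len=8 : 3c 59 20 2d 91 3c 59 20
[2] 0x0d->0x03 len=4 : 3c 59 20 2d
query mem[0x07]=0x20, mem[0x0a]=0x3c, mem[0x0e]=0x59, mem[0x04]=0x59

MEM[0x07,0x0a,0x0e,0x04] = 20 3c 59 59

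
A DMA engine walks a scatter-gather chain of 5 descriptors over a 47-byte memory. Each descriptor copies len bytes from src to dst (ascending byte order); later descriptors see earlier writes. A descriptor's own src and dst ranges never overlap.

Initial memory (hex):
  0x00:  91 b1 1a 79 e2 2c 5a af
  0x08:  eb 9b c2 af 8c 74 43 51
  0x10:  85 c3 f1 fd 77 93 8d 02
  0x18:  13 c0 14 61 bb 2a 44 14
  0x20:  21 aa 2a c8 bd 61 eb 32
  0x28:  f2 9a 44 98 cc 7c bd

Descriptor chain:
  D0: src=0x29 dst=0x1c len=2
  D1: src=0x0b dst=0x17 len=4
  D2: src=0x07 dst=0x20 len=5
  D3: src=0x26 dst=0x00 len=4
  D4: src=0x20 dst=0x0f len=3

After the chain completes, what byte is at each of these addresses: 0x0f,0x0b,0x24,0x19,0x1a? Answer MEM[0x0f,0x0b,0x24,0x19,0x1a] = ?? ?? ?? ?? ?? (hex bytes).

  after D0: wrote 2B at 0x1c = 9a44
  after D1: wrote 4B at 0x17 = af8c7443
  after D2: wrote 5B at 0x20 = afeb9bc2af
  after D3: wrote 4B at 0x00 = eb32f29a
  after D4: wrote 3B at 0x0f = afeb9b
query mem[0x0f]=0xaf, mem[0x0b]=0xaf, mem[0x24]=0xaf, mem[0x19]=0x74, mem[0x1a]=0x43

MEM[0x0f,0x0b,0x24,0x19,0x1a] = af af af 74 43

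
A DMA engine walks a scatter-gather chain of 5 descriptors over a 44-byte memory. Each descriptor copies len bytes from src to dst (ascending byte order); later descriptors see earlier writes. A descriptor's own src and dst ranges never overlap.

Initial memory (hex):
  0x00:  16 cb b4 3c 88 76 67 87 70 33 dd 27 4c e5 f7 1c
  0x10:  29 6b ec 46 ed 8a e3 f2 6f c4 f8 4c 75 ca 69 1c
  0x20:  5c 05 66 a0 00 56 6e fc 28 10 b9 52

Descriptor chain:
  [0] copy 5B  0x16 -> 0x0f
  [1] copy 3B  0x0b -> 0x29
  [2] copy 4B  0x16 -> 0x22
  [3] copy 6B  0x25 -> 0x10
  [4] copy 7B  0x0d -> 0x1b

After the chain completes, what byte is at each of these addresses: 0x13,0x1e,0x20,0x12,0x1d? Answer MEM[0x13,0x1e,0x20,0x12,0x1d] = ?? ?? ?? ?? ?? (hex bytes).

  after D0: wrote 5B at 0x0f = e3f26fc4f8
  after D1: wrote 3B at 0x29 = 274ce5
  after D2: wrote 4B at 0x22 = e3f26fc4
  after D3: wrote 6B at 0x10 = c46efc28274c
  after D4: wrote 7B at 0x1b = e5f7e3c46efc28
query mem[0x13]=0x28, mem[0x1e]=0xc4, mem[0x20]=0xfc, mem[0x12]=0xfc, mem[0x1d]=0xe3

MEM[0x13,0x1e,0x20,0x12,0x1d] = 28 c4 fc fc e3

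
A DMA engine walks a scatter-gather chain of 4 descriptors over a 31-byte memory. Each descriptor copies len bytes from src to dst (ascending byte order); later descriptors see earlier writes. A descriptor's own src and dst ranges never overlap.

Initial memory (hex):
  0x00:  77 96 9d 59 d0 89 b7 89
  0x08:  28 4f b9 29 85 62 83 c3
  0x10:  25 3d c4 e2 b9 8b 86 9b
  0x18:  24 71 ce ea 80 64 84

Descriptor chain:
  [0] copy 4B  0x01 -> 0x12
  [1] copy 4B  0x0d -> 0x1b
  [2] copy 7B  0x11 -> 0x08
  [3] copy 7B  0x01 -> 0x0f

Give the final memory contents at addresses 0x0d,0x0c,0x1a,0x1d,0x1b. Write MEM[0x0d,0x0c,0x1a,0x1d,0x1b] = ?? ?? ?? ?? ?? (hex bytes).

#0 dst[0x12+4] := {0x96,0x9d,0x59,0xd0}
#1 dst[0x1b+4] := {0x62,0x83,0xc3,0x25}
#2 dst[0x08+7] := {0x3d,0x96,0x9d,0x59,0xd0,0x86,0x9b}
#3 dst[0x0f+7] := {0x96,0x9d,0x59,0xd0,0x89,0xb7,0x89}
query mem[0x0d]=0x86, mem[0x0c]=0xd0, mem[0x1a]=0xce, mem[0x1d]=0xc3, mem[0x1b]=0x62

MEM[0x0d,0x0c,0x1a,0x1d,0x1b] = 86 d0 ce c3 62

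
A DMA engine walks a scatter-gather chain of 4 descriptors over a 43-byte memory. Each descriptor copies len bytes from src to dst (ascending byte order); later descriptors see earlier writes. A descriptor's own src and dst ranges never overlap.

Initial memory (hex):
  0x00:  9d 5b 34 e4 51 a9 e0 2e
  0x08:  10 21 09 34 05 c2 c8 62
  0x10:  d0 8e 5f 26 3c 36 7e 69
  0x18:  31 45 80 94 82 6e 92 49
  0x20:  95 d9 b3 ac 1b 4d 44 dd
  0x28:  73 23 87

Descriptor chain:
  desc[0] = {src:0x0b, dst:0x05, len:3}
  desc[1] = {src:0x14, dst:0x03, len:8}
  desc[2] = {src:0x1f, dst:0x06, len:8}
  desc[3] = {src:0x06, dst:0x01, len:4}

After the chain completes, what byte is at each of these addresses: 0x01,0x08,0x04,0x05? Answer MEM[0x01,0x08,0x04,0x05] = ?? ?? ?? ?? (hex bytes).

[0] 0x0b->0x05 len=3 : 34 05 c2
[1] 0x14->0x03 len=8 : 3c 36 7e 69 31 45 80 94
[2] 0x1f->0x06 len=8 : 49 95 d9 b3 ac 1b 4d 44
[3] 0x06->0x01 len=4 : 49 95 d9 b3
query mem[0x01]=0x49, mem[0x08]=0xd9, mem[0x04]=0xb3, mem[0x05]=0x7e

MEM[0x01,0x08,0x04,0x05] = 49 d9 b3 7e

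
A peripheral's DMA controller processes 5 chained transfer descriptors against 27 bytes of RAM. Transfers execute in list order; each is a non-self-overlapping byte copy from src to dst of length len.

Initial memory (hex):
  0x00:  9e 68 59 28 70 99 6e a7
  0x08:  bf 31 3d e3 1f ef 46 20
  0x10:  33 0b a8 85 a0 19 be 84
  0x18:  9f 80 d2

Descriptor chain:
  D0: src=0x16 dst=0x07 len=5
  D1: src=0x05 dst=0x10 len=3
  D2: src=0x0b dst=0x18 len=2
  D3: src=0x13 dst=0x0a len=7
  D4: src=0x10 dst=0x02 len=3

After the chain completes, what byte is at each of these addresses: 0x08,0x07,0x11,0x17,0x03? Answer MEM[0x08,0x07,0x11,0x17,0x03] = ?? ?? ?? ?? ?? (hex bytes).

MEM[0x08,0x07,0x11,0x17,0x03] = 84 be 6e 84 6e

[0] 0x16->0x07 len=5 : be 84 9f 80 d2
[1] 0x05->0x10 len=3 : 99 6e be
[2] 0x0b->0x18 len=2 : d2 1f
[3] 0x13->0x0a len=7 : 85 a0 19 be 84 d2 1f
[4] 0x10->0x02 len=3 : 1f 6e be
query mem[0x08]=0x84, mem[0x07]=0xbe, mem[0x11]=0x6e, mem[0x17]=0x84, mem[0x03]=0x6e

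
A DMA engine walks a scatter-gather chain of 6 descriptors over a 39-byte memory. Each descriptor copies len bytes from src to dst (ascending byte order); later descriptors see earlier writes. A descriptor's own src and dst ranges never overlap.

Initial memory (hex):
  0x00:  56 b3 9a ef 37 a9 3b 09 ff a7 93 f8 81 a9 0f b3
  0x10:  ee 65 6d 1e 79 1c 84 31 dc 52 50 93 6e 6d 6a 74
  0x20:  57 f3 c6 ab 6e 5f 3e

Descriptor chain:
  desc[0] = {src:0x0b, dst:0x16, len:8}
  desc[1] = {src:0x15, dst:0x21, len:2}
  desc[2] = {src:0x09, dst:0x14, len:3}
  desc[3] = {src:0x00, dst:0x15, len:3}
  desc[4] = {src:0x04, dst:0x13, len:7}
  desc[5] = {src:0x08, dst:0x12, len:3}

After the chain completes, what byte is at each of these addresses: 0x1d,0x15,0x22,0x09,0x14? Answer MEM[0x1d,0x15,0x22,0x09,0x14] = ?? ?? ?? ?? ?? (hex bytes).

D0: mem[0x16..0x1d] <- [f8 81 a9 0f b3 ee 65 6d]
D1: mem[0x21..0x22] <- [1c f8]
D2: mem[0x14..0x16] <- [a7 93 f8]
D3: mem[0x15..0x17] <- [56 b3 9a]
D4: mem[0x13..0x19] <- [37 a9 3b 09 ff a7 93]
D5: mem[0x12..0x14] <- [ff a7 93]
query mem[0x1d]=0x6d, mem[0x15]=0x3b, mem[0x22]=0xf8, mem[0x09]=0xa7, mem[0x14]=0x93

MEM[0x1d,0x15,0x22,0x09,0x14] = 6d 3b f8 a7 93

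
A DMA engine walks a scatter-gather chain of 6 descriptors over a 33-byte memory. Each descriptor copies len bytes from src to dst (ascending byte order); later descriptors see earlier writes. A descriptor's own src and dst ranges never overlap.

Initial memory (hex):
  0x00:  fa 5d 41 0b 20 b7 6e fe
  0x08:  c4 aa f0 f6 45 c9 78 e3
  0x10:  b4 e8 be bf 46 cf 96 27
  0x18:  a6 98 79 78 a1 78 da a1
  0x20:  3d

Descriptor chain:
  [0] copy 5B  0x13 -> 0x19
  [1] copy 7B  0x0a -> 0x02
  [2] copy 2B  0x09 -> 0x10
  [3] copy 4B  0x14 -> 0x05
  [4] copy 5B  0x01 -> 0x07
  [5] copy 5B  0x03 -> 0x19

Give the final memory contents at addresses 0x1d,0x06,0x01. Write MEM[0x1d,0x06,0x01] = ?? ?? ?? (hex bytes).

MEM[0x1d,0x06,0x01] = 5d cf 5d

D0: mem[0x19..0x1d] <- [bf 46 cf 96 27]
D1: mem[0x02..0x08] <- [f0 f6 45 c9 78 e3 b4]
D2: mem[0x10..0x11] <- [aa f0]
D3: mem[0x05..0x08] <- [46 cf 96 27]
D4: mem[0x07..0x0b] <- [5d f0 f6 45 46]
D5: mem[0x19..0x1d] <- [f6 45 46 cf 5d]
query mem[0x1d]=0x5d, mem[0x06]=0xcf, mem[0x01]=0x5d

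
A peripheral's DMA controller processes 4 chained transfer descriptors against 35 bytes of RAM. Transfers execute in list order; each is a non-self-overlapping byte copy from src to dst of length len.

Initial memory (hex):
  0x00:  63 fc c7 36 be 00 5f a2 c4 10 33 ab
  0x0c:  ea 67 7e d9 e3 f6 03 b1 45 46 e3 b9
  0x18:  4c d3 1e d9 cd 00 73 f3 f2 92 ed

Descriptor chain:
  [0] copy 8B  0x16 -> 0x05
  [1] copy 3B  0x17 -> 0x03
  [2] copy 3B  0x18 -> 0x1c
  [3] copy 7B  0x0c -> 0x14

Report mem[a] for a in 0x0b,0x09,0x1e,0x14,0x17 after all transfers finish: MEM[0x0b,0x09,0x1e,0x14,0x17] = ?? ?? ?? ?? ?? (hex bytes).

  after D0: wrote 8B at 0x05 = e3b94cd31ed9cd00
  after D1: wrote 3B at 0x03 = b94cd3
  after D2: wrote 3B at 0x1c = 4cd31e
  after D3: wrote 7B at 0x14 = 00677ed9e3f603
query mem[0x0b]=0xcd, mem[0x09]=0x1e, mem[0x1e]=0x1e, mem[0x14]=0x00, mem[0x17]=0xd9

MEM[0x0b,0x09,0x1e,0x14,0x17] = cd 1e 1e 00 d9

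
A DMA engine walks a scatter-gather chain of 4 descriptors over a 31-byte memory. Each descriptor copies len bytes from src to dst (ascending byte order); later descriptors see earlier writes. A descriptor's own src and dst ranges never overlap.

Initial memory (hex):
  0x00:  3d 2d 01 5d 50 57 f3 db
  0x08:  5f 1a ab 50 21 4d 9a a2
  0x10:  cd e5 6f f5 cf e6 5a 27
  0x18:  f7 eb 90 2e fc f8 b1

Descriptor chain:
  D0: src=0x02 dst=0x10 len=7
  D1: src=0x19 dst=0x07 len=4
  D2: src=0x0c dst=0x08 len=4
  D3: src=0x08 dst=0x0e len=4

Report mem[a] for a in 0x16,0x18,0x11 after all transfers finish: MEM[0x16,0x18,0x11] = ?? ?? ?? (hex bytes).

D0: mem[0x10..0x16] <- [01 5d 50 57 f3 db 5f]
D1: mem[0x07..0x0a] <- [eb 90 2e fc]
D2: mem[0x08..0x0b] <- [21 4d 9a a2]
D3: mem[0x0e..0x11] <- [21 4d 9a a2]
query mem[0x16]=0x5f, mem[0x18]=0xf7, mem[0x11]=0xa2

MEM[0x16,0x18,0x11] = 5f f7 a2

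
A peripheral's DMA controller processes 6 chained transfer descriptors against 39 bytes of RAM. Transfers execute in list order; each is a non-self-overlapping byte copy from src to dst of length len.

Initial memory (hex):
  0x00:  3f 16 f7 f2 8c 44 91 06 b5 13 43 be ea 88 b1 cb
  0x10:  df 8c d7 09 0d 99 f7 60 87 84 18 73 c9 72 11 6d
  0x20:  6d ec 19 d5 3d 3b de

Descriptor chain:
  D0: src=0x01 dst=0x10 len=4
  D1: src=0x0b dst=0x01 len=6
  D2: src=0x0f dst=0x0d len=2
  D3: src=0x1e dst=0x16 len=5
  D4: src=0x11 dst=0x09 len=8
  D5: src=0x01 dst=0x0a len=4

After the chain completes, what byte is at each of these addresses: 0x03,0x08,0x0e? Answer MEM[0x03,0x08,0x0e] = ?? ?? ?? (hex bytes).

MEM[0x03,0x08,0x0e] = 88 b5 11

  after D0: wrote 4B at 0x10 = 16f7f28c
  after D1: wrote 6B at 0x01 = beea88b1cb16
  after D2: wrote 2B at 0x0d = cb16
  after D3: wrote 5B at 0x16 = 116d6dec19
  after D4: wrote 8B at 0x09 = f7f28c0d99116d6d
  after D5: wrote 4B at 0x0a = beea88b1
query mem[0x03]=0x88, mem[0x08]=0xb5, mem[0x0e]=0x11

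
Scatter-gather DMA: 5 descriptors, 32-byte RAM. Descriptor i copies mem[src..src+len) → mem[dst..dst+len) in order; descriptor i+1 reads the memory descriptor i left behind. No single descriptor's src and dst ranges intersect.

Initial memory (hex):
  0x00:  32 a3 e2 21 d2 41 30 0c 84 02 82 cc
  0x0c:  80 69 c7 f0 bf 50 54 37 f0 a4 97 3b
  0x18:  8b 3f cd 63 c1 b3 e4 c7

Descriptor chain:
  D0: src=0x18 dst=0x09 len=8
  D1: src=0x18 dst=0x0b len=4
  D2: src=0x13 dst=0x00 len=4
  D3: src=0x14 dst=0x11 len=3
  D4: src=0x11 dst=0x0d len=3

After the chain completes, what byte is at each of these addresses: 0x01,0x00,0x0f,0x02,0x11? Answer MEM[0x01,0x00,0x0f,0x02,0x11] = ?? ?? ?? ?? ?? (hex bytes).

MEM[0x01,0x00,0x0f,0x02,0x11] = f0 37 97 a4 f0

#0 dst[0x09+8] := {0x8b,0x3f,0xcd,0x63,0xc1,0xb3,0xe4,0xc7}
#1 dst[0x0b+4] := {0x8b,0x3f,0xcd,0x63}
#2 dst[0x00+4] := {0x37,0xf0,0xa4,0x97}
#3 dst[0x11+3] := {0xf0,0xa4,0x97}
#4 dst[0x0d+3] := {0xf0,0xa4,0x97}
query mem[0x01]=0xf0, mem[0x00]=0x37, mem[0x0f]=0x97, mem[0x02]=0xa4, mem[0x11]=0xf0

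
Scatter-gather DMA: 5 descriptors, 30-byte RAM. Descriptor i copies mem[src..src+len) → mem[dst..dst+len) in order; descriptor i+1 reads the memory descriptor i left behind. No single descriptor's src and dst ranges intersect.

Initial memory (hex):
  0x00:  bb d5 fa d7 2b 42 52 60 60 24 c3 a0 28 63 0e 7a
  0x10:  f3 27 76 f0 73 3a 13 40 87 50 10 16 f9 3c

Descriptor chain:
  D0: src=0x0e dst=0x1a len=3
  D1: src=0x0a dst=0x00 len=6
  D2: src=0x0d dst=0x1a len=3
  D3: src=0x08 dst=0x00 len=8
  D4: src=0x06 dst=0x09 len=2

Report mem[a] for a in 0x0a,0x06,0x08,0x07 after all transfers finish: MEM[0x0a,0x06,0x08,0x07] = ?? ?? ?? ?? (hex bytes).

MEM[0x0a,0x06,0x08,0x07] = 7a 0e 60 7a

D0: mem[0x1a..0x1c] <- [0e 7a f3]
D1: mem[0x00..0x05] <- [c3 a0 28 63 0e 7a]
D2: mem[0x1a..0x1c] <- [63 0e 7a]
D3: mem[0x00..0x07] <- [60 24 c3 a0 28 63 0e 7a]
D4: mem[0x09..0x0a] <- [0e 7a]
query mem[0x0a]=0x7a, mem[0x06]=0x0e, mem[0x08]=0x60, mem[0x07]=0x7a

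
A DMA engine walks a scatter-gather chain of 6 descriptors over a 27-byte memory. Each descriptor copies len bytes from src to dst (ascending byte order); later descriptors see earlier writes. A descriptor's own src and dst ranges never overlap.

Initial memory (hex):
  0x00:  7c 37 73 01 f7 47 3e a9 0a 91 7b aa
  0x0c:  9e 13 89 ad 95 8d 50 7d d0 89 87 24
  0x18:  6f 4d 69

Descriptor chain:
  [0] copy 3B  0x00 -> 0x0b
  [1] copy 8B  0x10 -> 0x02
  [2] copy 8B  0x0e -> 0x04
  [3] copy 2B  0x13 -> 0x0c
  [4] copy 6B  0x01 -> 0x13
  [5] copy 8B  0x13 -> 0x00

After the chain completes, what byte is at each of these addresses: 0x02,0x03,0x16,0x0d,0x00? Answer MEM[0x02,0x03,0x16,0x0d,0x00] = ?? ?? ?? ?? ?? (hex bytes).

  after D0: wrote 3B at 0x0b = 7c3773
  after D1: wrote 8B at 0x02 = 958d507dd0898724
  after D2: wrote 8B at 0x04 = 89ad958d507dd089
  after D3: wrote 2B at 0x0c = 7dd0
  after D4: wrote 6B at 0x13 = 37958d89ad95
  after D5: wrote 8B at 0x00 = 37958d89ad954d69
query mem[0x02]=0x8d, mem[0x03]=0x89, mem[0x16]=0x89, mem[0x0d]=0xd0, mem[0x00]=0x37

MEM[0x02,0x03,0x16,0x0d,0x00] = 8d 89 89 d0 37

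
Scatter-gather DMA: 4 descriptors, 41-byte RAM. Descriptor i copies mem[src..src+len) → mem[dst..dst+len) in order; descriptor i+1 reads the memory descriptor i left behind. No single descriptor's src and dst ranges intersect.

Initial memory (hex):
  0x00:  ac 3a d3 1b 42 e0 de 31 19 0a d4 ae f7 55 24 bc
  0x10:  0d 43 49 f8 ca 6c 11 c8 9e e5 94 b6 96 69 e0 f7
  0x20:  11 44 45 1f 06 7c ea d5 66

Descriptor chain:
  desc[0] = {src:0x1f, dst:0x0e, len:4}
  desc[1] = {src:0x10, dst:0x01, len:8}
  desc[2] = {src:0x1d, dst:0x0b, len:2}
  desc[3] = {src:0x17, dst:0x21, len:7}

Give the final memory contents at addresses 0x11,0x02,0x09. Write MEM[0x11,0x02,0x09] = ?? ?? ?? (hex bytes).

  after D0: wrote 4B at 0x0e = f7114445
  after D1: wrote 8B at 0x01 = 444549f8ca6c11c8
  after D2: wrote 2B at 0x0b = 69e0
  after D3: wrote 7B at 0x21 = c89ee594b69669
query mem[0x11]=0x45, mem[0x02]=0x45, mem[0x09]=0x0a

MEM[0x11,0x02,0x09] = 45 45 0a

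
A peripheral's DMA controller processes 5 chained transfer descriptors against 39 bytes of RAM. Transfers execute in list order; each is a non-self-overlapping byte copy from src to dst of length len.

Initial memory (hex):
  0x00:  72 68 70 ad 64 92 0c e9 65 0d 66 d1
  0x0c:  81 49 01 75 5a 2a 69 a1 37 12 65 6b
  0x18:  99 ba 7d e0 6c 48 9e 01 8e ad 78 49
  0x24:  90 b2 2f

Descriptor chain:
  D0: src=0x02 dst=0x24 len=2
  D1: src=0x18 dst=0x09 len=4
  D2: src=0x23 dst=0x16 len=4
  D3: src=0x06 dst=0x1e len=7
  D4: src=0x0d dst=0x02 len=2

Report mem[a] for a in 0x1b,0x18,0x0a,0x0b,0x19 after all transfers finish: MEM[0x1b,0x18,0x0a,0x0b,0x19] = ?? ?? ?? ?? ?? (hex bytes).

MEM[0x1b,0x18,0x0a,0x0b,0x19] = e0 ad ba 7d 2f

D0: mem[0x24..0x25] <- [70 ad]
D1: mem[0x09..0x0c] <- [99 ba 7d e0]
D2: mem[0x16..0x19] <- [49 70 ad 2f]
D3: mem[0x1e..0x24] <- [0c e9 65 99 ba 7d e0]
D4: mem[0x02..0x03] <- [49 01]
query mem[0x1b]=0xe0, mem[0x18]=0xad, mem[0x0a]=0xba, mem[0x0b]=0x7d, mem[0x19]=0x2f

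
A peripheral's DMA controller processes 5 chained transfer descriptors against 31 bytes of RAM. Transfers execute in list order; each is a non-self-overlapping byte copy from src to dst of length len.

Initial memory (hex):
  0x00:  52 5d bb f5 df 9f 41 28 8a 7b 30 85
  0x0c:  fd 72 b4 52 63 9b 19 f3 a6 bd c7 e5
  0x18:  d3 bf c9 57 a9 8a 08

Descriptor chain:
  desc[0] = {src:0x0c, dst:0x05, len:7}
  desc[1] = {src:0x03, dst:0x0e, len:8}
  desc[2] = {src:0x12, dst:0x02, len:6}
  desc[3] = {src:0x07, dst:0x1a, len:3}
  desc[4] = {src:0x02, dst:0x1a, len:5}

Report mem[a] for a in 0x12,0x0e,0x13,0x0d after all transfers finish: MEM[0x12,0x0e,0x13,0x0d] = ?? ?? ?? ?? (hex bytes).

[0] 0x0c->0x05 len=7 : fd 72 b4 52 63 9b 19
[1] 0x03->0x0e len=8 : f5 df fd 72 b4 52 63 9b
[2] 0x12->0x02 len=6 : b4 52 63 9b c7 e5
[3] 0x07->0x1a len=3 : e5 52 63
[4] 0x02->0x1a len=5 : b4 52 63 9b c7
query mem[0x12]=0xb4, mem[0x0e]=0xf5, mem[0x13]=0x52, mem[0x0d]=0x72

MEM[0x12,0x0e,0x13,0x0d] = b4 f5 52 72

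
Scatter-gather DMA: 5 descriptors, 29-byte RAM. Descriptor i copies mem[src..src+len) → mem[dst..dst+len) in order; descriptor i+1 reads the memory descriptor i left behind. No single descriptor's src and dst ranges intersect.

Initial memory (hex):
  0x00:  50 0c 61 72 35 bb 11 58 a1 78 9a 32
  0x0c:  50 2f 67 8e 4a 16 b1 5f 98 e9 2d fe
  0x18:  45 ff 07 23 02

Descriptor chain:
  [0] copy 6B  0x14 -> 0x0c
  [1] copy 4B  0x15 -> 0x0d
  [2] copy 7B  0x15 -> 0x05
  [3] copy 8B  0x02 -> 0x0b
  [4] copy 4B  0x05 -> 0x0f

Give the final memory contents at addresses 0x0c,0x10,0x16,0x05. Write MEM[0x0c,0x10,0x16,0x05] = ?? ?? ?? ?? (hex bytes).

#0 dst[0x0c+6] := {0x98,0xe9,0x2d,0xfe,0x45,0xff}
#1 dst[0x0d+4] := {0xe9,0x2d,0xfe,0x45}
#2 dst[0x05+7] := {0xe9,0x2d,0xfe,0x45,0xff,0x07,0x23}
#3 dst[0x0b+8] := {0x61,0x72,0x35,0xe9,0x2d,0xfe,0x45,0xff}
#4 dst[0x0f+4] := {0xe9,0x2d,0xfe,0x45}
query mem[0x0c]=0x72, mem[0x10]=0x2d, mem[0x16]=0x2d, mem[0x05]=0xe9

MEM[0x0c,0x10,0x16,0x05] = 72 2d 2d e9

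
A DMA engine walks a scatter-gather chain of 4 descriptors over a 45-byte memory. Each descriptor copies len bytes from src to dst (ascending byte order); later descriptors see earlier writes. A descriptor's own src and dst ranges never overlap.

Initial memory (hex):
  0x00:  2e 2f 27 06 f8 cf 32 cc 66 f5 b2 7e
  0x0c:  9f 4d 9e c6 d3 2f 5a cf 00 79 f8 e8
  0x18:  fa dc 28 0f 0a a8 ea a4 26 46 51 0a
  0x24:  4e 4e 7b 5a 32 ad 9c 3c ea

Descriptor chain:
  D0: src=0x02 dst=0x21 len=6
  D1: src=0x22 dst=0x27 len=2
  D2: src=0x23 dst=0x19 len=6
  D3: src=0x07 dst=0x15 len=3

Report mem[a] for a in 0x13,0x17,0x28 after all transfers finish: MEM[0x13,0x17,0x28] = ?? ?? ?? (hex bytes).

D0: mem[0x21..0x26] <- [27 06 f8 cf 32 cc]
D1: mem[0x27..0x28] <- [06 f8]
D2: mem[0x19..0x1e] <- [f8 cf 32 cc 06 f8]
D3: mem[0x15..0x17] <- [cc 66 f5]
query mem[0x13]=0xcf, mem[0x17]=0xf5, mem[0x28]=0xf8

MEM[0x13,0x17,0x28] = cf f5 f8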